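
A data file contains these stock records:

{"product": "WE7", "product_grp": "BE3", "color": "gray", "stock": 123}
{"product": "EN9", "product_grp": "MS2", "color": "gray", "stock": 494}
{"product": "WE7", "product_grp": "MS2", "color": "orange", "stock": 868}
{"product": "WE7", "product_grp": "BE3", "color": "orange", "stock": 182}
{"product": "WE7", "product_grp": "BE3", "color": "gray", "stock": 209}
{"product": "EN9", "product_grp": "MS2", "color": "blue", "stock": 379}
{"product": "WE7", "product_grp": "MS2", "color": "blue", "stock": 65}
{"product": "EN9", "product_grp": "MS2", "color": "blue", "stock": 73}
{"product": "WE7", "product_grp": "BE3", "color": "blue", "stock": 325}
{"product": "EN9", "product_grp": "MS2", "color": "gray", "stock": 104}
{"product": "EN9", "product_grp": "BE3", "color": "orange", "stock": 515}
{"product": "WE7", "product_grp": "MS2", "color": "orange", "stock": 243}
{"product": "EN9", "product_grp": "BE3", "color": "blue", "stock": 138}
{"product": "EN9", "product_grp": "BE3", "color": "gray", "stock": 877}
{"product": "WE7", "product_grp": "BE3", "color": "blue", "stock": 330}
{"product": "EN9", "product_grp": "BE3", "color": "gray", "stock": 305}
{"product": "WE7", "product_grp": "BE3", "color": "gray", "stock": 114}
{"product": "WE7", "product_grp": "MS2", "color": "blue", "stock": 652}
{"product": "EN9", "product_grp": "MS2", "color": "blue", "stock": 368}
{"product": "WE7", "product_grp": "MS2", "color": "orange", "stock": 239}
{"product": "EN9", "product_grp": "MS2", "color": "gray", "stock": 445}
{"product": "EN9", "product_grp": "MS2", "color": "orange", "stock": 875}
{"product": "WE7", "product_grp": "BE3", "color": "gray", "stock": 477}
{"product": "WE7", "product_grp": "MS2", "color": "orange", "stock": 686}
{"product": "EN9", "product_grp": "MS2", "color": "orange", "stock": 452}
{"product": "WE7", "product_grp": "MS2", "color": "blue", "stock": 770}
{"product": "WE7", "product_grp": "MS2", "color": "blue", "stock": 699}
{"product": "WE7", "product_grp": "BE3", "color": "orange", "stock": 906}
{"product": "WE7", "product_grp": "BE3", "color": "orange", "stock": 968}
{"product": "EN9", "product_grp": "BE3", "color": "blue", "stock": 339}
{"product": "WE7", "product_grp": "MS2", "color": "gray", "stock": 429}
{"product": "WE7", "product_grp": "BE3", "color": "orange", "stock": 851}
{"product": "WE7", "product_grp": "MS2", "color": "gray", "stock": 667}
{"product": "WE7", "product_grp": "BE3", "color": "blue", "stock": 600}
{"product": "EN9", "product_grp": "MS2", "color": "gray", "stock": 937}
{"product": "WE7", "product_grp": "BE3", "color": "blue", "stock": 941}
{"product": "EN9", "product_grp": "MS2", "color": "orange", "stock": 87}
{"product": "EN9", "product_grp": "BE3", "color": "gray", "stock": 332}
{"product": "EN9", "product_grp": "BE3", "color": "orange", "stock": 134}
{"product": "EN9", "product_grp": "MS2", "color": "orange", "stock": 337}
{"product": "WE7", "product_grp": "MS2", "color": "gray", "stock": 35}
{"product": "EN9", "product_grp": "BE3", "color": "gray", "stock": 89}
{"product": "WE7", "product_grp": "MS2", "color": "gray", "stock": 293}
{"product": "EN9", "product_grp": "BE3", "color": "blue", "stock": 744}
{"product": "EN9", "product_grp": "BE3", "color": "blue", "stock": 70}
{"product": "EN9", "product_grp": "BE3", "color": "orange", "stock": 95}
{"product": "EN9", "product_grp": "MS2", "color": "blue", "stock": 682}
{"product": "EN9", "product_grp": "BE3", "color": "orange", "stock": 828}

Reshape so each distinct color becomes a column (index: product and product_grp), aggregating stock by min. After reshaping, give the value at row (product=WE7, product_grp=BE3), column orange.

Rows with product=WE7, product_grp=BE3 and color=orange: stock values are 182, 906, 968, 851.
min(182, 906, 968, 851) = 182.

182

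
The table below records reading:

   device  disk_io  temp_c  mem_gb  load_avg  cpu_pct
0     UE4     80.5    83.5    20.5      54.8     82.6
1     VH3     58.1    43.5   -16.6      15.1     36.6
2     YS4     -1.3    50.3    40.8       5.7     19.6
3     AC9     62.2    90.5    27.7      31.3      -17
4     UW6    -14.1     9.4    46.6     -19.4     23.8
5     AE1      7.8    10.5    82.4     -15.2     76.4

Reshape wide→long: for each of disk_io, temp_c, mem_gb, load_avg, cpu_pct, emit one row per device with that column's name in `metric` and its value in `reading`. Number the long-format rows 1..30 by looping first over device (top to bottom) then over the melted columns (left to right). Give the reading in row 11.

30 rows total (6 × 5). Row 11: index ⌊(11-1)/5⌋ = 2 into device → YS4; (11-1) mod 5 = 0 into the melted columns → disk_io.
So row 11 is (YS4, disk_io, -1.3); reading = -1.3.

-1.3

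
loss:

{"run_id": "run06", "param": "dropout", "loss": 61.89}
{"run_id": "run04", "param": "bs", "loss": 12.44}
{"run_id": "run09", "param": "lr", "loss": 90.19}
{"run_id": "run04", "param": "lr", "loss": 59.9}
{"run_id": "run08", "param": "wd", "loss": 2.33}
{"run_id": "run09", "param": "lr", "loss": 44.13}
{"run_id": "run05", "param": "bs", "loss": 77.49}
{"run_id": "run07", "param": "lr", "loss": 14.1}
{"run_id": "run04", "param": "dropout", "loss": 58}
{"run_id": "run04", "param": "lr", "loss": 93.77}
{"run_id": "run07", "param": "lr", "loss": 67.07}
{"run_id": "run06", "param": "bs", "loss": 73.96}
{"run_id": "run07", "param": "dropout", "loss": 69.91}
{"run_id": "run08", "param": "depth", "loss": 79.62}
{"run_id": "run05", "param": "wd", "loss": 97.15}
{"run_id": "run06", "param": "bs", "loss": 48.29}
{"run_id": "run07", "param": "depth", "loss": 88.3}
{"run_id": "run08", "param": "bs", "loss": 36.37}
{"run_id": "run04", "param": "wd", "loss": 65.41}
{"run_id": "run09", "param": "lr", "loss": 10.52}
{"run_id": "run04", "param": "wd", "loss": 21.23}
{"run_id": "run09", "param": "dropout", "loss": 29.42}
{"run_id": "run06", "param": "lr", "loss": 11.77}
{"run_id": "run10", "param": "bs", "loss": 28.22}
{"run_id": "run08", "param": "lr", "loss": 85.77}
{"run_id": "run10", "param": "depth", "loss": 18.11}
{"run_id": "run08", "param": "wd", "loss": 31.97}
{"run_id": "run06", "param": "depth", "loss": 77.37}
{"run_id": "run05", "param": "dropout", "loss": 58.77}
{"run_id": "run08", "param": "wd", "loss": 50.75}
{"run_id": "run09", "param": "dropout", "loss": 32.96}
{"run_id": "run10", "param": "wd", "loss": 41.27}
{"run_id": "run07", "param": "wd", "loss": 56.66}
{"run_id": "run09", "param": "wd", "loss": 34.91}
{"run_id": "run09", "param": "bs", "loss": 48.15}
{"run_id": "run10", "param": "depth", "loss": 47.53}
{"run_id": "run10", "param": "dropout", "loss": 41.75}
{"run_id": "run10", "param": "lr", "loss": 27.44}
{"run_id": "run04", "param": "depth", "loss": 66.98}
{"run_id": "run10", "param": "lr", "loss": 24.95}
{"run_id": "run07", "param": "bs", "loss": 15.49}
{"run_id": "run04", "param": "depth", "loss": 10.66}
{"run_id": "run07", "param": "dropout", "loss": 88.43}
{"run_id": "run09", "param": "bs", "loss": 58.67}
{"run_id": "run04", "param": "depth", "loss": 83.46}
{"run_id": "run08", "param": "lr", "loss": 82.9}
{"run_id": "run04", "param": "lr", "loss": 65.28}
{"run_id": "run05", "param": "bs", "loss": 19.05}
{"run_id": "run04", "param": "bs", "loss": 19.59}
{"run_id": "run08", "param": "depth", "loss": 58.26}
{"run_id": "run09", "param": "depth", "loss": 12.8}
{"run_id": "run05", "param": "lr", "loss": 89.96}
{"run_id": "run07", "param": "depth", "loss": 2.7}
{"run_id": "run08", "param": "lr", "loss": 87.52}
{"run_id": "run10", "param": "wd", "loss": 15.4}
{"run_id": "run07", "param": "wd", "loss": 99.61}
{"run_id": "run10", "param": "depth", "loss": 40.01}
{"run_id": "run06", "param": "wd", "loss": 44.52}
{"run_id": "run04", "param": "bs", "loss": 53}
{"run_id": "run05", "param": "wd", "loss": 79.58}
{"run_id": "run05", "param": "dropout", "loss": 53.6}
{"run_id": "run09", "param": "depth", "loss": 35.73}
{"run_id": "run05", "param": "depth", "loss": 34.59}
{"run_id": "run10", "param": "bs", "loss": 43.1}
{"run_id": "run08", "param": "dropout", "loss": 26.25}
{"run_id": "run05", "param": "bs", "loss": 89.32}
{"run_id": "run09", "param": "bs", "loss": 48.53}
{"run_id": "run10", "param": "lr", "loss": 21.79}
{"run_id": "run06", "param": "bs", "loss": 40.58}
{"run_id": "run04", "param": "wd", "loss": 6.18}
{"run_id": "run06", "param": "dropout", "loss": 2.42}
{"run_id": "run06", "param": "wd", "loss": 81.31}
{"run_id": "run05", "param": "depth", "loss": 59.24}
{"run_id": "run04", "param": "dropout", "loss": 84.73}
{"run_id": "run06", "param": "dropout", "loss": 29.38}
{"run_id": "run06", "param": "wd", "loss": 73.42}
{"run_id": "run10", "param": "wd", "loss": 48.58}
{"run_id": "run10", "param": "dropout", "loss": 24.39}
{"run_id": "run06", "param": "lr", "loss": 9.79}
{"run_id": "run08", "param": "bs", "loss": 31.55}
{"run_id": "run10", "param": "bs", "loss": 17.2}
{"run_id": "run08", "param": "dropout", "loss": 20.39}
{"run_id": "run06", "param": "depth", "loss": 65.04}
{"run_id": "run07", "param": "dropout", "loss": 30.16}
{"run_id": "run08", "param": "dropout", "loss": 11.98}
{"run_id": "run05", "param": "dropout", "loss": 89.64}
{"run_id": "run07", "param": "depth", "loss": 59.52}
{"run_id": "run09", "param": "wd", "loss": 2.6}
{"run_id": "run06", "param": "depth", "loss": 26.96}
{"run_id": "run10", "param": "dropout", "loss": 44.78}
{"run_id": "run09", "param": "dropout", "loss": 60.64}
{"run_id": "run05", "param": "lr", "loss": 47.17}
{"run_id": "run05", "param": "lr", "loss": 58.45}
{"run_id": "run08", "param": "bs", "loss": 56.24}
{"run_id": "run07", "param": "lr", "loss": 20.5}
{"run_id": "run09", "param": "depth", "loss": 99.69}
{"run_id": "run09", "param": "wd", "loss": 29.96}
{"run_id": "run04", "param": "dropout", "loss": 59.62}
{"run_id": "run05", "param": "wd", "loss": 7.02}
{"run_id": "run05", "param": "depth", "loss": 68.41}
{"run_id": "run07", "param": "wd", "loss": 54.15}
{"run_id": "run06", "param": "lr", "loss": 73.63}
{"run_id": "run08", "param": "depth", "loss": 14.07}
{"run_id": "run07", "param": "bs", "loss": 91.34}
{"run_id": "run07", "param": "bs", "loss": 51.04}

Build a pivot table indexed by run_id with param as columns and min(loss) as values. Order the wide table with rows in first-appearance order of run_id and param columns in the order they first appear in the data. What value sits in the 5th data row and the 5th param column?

With rows in first-appearance order of run_id, row 5 is run_id=run05. param columns in first-appearance order: dropout, bs, lr, wd, depth; column 5 is depth.
Long rows with run_id=run05, param=depth: min(34.59, 59.24, 68.41) = 34.59.

34.59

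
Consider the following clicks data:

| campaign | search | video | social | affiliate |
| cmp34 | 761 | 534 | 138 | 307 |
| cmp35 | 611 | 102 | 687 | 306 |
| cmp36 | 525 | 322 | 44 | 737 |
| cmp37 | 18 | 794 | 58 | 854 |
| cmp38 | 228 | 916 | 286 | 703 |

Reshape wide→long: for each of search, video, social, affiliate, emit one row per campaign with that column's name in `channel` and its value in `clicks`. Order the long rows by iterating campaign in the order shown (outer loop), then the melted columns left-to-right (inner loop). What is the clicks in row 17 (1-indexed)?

20 rows total (5 × 4). Row 17: index ⌊(17-1)/4⌋ = 4 into campaign → cmp38; (17-1) mod 4 = 0 into the melted columns → search.
So row 17 is (cmp38, search, 228); clicks = 228.

228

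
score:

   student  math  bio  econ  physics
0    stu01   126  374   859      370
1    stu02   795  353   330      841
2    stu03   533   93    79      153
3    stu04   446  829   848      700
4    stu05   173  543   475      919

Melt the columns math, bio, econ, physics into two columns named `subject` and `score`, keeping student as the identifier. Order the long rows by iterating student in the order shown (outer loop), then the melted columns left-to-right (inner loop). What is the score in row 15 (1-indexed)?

848

20 rows total (5 × 4). Row 15: index ⌊(15-1)/4⌋ = 3 into student → stu04; (15-1) mod 4 = 2 into the melted columns → econ.
So row 15 is (stu04, econ, 848); score = 848.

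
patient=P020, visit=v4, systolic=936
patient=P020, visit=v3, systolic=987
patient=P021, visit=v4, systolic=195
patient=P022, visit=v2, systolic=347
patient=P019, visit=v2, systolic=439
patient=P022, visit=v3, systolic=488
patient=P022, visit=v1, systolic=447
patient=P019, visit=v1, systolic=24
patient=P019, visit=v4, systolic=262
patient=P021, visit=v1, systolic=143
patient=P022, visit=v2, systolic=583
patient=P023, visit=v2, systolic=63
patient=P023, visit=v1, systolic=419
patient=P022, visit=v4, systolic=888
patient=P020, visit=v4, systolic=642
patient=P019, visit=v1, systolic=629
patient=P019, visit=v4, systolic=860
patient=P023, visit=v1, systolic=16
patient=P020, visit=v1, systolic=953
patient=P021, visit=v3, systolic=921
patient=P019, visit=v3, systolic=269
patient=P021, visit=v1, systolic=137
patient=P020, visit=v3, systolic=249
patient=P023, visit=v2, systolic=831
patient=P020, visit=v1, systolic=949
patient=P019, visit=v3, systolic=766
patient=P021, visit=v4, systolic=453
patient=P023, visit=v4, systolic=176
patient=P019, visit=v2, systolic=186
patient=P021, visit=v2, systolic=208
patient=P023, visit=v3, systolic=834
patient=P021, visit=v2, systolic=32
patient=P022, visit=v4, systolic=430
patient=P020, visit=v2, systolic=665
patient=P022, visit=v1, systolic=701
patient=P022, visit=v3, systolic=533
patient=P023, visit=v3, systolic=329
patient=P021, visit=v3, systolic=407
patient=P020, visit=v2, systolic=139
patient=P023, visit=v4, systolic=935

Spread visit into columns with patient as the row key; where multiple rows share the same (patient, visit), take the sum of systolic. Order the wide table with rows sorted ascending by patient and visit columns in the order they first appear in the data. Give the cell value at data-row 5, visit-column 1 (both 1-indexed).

1111

With rows sorted ascending by patient, row 5 is patient=P023. visit columns in first-appearance order: v4, v3, v2, v1; column 1 is v4.
Long rows with patient=P023, visit=v4: 176 + 935 = 1111.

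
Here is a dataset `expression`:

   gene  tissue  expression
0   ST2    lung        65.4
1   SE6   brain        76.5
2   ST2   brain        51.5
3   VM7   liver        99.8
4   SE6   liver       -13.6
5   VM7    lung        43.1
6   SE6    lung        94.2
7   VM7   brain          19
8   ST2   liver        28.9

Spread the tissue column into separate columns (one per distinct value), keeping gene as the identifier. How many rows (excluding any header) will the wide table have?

3 distinct gene values → 3 rows.

3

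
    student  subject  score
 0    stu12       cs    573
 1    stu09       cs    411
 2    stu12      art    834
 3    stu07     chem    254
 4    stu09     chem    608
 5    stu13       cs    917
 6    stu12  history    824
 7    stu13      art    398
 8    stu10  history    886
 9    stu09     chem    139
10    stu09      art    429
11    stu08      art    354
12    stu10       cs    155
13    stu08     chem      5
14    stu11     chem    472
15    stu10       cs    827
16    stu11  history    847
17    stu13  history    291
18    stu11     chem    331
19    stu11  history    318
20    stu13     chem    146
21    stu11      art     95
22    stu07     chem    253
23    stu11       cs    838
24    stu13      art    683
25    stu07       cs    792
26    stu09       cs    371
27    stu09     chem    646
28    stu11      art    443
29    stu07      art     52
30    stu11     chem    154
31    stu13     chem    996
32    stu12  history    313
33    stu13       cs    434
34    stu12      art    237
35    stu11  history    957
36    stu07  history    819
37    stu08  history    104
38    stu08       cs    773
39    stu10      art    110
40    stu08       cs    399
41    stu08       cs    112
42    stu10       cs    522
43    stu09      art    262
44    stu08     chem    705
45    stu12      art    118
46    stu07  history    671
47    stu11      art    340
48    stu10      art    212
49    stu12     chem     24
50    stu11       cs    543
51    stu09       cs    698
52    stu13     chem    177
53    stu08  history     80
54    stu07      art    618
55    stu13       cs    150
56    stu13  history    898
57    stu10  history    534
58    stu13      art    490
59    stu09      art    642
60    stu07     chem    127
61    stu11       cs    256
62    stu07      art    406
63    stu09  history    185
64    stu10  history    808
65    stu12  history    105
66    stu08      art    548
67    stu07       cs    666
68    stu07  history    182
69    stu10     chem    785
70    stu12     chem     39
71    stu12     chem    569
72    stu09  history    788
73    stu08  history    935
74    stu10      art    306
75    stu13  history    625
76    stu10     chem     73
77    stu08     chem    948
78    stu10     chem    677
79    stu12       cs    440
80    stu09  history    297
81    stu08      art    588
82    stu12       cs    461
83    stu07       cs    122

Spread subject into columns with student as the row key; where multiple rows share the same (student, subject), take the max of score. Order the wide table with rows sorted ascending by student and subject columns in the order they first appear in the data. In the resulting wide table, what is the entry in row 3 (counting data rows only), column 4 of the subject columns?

788

With rows sorted ascending by student, row 3 is student=stu09. subject columns in first-appearance order: cs, art, chem, history; column 4 is history.
Long rows with student=stu09, subject=history: max(185, 788, 297) = 788.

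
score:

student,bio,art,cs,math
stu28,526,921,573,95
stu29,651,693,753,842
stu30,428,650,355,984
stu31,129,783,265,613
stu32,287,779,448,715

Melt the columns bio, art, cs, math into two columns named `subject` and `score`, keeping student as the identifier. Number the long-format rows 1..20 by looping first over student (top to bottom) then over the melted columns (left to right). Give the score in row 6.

20 rows total (5 × 4). Row 6: index ⌊(6-1)/4⌋ = 1 into student → stu29; (6-1) mod 4 = 1 into the melted columns → art.
So row 6 is (stu29, art, 693); score = 693.

693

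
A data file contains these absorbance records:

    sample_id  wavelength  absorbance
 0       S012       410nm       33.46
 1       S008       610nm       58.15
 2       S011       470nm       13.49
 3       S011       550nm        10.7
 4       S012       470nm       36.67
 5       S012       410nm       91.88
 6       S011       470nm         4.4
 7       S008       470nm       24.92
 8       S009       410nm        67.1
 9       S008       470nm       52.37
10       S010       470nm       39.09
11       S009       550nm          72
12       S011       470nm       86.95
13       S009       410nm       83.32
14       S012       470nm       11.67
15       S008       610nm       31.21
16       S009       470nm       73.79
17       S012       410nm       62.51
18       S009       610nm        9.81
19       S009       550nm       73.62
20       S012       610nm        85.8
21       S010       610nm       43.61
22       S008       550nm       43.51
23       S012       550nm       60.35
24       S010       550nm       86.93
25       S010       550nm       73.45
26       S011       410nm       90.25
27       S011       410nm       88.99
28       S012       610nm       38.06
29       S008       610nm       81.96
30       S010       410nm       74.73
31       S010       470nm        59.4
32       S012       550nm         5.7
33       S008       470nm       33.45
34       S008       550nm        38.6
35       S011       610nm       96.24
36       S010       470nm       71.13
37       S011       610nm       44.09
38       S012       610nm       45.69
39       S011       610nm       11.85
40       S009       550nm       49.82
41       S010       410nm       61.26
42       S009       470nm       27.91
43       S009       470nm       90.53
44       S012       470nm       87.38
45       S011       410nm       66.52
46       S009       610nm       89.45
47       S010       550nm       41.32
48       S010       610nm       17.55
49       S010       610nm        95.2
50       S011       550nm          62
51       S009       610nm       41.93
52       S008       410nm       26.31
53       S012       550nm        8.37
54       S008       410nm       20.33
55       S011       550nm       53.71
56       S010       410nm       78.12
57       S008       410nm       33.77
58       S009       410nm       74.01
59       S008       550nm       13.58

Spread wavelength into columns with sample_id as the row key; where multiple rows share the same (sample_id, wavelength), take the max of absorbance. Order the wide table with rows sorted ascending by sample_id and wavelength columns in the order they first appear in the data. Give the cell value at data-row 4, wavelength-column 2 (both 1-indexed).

With rows sorted ascending by sample_id, row 4 is sample_id=S011. wavelength columns in first-appearance order: 410nm, 610nm, 470nm, 550nm; column 2 is 610nm.
Long rows with sample_id=S011, wavelength=610nm: max(96.24, 44.09, 11.85) = 96.24.

96.24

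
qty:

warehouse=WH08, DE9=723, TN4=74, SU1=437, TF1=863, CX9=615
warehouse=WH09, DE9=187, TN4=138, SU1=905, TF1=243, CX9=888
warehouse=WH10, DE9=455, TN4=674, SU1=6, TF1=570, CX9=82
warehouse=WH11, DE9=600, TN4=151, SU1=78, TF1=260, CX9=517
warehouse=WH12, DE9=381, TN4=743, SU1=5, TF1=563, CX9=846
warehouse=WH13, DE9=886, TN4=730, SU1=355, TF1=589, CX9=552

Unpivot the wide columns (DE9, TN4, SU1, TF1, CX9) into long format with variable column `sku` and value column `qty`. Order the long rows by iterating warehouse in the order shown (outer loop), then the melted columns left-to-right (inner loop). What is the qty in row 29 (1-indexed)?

30 rows total (6 × 5). Row 29: index ⌊(29-1)/5⌋ = 5 into warehouse → WH13; (29-1) mod 5 = 3 into the melted columns → TF1.
So row 29 is (WH13, TF1, 589); qty = 589.

589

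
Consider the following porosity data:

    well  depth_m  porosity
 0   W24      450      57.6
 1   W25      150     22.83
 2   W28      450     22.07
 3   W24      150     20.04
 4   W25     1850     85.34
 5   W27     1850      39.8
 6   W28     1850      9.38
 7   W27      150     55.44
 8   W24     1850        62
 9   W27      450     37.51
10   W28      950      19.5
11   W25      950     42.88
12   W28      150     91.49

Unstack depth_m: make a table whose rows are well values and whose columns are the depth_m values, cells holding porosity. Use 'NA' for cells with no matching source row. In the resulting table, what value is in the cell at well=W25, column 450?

No long-format row has well=W25 and depth_m=450, so the cell is NA.

NA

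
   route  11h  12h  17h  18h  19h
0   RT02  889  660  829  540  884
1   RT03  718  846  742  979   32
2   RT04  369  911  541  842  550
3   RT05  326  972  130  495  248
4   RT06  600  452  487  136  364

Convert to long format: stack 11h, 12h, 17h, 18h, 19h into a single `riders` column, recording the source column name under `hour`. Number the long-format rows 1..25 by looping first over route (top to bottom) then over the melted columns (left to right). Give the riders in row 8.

25 rows total (5 × 5). Row 8: index ⌊(8-1)/5⌋ = 1 into route → RT03; (8-1) mod 5 = 2 into the melted columns → 17h.
So row 8 is (RT03, 17h, 742); riders = 742.

742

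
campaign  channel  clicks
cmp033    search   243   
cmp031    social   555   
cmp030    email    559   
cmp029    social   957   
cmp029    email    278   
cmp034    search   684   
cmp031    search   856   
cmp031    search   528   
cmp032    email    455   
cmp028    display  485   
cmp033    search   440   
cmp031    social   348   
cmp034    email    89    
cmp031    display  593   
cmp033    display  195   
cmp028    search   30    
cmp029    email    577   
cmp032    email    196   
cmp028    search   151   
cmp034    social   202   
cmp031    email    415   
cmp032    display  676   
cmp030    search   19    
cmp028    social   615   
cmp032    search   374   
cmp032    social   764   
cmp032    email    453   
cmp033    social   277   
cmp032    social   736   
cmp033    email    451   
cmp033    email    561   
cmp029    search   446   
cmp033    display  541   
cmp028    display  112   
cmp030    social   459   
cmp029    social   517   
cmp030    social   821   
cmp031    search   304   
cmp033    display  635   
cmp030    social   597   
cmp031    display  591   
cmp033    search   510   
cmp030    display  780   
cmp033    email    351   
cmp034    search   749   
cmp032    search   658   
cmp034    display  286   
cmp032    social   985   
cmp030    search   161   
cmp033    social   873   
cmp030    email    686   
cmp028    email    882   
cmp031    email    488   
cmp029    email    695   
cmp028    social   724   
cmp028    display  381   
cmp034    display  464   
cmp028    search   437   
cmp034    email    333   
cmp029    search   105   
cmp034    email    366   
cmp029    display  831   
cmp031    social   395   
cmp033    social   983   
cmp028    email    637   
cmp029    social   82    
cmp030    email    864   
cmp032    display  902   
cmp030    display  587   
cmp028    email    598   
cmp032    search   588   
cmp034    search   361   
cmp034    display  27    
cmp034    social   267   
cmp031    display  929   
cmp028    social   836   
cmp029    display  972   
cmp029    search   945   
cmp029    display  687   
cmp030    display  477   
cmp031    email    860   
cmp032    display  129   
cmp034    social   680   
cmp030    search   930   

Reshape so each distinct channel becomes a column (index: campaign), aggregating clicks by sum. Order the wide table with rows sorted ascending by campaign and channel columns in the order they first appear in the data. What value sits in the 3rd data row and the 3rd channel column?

2109

With rows sorted ascending by campaign, row 3 is campaign=cmp030. channel columns in first-appearance order: search, social, email, display; column 3 is email.
Long rows with campaign=cmp030, channel=email: 559 + 686 + 864 = 2109.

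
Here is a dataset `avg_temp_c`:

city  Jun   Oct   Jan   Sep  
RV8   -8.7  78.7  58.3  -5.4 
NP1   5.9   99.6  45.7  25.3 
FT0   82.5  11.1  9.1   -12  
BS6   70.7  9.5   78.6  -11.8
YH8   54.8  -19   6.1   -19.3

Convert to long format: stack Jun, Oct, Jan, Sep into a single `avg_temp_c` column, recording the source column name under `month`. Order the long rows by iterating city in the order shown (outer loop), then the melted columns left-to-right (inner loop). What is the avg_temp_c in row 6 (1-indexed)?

99.6

20 rows total (5 × 4). Row 6: index ⌊(6-1)/4⌋ = 1 into city → NP1; (6-1) mod 4 = 1 into the melted columns → Oct.
So row 6 is (NP1, Oct, 99.6); avg_temp_c = 99.6.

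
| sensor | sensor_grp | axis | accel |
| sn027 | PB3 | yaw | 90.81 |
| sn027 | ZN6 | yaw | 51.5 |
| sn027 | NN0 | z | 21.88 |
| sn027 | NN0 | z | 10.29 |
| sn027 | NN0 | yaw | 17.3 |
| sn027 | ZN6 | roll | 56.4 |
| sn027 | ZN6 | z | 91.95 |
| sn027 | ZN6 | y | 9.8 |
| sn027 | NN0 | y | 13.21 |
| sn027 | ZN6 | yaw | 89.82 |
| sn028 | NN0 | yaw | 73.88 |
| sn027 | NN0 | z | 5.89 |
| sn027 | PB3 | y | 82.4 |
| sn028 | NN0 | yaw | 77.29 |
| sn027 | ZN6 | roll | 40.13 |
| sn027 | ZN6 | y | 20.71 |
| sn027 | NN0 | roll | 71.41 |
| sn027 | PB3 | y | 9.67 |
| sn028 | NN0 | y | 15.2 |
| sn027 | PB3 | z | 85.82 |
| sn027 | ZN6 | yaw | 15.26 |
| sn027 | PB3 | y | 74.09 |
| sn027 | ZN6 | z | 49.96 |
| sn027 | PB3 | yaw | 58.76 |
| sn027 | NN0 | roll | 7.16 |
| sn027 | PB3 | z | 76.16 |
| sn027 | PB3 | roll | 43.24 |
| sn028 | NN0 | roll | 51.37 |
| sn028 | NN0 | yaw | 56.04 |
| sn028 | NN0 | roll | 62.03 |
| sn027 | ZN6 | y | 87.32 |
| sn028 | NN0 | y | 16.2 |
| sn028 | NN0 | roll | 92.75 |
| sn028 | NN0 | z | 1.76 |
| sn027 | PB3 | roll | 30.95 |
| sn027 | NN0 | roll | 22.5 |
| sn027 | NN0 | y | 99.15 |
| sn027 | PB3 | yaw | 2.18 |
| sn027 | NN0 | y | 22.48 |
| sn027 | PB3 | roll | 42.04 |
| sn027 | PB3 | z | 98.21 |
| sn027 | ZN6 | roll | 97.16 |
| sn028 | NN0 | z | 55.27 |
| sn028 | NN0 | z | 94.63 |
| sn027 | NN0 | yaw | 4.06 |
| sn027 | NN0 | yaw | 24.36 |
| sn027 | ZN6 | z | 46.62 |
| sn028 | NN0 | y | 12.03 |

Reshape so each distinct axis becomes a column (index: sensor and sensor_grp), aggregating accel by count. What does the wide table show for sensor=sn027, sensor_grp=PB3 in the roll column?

Rows with sensor=sn027, sensor_grp=PB3 and axis=roll: accel values are 43.24, 30.95, 42.04.
3 rows match — count = 3.

3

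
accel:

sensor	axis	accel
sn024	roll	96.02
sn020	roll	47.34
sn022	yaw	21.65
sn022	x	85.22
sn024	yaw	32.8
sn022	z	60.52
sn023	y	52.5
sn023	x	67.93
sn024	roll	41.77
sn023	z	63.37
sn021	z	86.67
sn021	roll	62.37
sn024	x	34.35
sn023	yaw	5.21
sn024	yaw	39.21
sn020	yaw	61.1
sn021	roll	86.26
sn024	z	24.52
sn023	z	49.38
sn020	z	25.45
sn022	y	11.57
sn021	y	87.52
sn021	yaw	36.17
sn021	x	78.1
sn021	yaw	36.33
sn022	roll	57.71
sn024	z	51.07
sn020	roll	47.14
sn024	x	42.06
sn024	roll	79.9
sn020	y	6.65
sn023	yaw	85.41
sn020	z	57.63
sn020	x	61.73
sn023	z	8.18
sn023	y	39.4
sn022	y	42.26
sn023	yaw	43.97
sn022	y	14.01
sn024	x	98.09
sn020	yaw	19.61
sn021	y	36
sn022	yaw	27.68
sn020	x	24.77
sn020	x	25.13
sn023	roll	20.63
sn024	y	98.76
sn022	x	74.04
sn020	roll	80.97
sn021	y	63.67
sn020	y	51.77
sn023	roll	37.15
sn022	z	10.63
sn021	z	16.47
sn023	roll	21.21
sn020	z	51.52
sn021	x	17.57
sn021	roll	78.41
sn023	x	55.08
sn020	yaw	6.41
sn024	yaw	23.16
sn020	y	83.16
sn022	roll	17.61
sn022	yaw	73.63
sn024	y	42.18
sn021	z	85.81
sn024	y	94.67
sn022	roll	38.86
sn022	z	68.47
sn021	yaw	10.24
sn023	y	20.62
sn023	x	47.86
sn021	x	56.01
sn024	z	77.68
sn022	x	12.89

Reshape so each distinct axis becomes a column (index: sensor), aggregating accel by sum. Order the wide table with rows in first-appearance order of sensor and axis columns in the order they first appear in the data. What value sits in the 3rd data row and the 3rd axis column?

With rows in first-appearance order of sensor, row 3 is sensor=sn022. axis columns in first-appearance order: roll, yaw, x, z, y; column 3 is x.
Long rows with sensor=sn022, axis=x: 85.22 + 74.04 + 12.89 = 172.15.

172.15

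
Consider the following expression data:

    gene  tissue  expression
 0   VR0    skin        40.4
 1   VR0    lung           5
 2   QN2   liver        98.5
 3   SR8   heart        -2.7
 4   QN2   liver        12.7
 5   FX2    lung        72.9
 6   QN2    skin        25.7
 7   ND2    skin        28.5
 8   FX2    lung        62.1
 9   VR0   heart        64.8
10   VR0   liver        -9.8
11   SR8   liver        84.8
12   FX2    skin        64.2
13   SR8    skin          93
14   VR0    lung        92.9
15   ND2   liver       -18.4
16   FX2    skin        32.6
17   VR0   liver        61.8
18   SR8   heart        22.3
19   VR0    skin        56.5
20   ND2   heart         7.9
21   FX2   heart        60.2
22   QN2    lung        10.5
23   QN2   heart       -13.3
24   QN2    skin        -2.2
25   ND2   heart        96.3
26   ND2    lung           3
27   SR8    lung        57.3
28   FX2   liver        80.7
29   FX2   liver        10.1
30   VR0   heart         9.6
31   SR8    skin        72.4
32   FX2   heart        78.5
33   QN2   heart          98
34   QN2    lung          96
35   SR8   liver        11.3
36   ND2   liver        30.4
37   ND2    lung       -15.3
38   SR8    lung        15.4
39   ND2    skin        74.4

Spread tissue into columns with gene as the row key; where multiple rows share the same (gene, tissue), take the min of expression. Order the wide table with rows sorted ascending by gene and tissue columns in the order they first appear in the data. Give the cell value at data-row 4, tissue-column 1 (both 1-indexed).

With rows sorted ascending by gene, row 4 is gene=SR8. tissue columns in first-appearance order: skin, lung, liver, heart; column 1 is skin.
Long rows with gene=SR8, tissue=skin: min(93, 72.4) = 72.4.

72.4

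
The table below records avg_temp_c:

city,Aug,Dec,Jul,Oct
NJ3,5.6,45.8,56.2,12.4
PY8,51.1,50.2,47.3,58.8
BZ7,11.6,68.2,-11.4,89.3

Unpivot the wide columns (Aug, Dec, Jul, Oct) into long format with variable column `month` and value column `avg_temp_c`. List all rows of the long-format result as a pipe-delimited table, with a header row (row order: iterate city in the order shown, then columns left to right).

Each (city, column) pair becomes one row: 3 × 4 = 12 rows.
For example, (NJ3, Aug) → avg_temp_c=5.6.

| city | month | avg_temp_c |
| NJ3 | Aug | 5.6 |
| NJ3 | Dec | 45.8 |
| NJ3 | Jul | 56.2 |
| NJ3 | Oct | 12.4 |
| PY8 | Aug | 51.1 |
| PY8 | Dec | 50.2 |
| PY8 | Jul | 47.3 |
| PY8 | Oct | 58.8 |
| BZ7 | Aug | 11.6 |
| BZ7 | Dec | 68.2 |
| BZ7 | Jul | -11.4 |
| BZ7 | Oct | 89.3 |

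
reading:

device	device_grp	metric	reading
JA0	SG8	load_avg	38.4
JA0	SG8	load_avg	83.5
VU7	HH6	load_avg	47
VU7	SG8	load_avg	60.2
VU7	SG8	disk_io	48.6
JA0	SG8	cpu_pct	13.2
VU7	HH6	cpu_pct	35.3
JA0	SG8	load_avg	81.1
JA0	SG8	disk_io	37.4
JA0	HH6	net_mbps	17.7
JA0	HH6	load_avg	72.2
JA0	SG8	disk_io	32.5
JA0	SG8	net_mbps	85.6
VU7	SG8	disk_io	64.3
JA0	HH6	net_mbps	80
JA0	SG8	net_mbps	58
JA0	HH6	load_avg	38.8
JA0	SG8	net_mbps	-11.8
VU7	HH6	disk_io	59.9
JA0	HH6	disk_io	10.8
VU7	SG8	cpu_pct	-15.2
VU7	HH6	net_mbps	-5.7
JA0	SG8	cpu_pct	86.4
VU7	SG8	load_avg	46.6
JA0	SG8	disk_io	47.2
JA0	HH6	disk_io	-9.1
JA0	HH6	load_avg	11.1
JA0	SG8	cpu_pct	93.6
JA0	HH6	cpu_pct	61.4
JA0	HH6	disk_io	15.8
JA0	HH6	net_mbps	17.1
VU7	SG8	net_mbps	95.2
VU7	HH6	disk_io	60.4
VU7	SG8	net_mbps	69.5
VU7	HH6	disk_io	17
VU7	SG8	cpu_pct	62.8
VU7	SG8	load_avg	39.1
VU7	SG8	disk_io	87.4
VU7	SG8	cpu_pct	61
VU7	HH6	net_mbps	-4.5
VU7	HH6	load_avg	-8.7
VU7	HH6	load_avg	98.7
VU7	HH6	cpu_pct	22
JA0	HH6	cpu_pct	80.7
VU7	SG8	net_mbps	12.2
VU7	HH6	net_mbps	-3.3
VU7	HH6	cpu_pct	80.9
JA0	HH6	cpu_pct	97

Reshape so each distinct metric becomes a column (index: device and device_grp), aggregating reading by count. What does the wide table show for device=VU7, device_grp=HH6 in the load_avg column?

3

Rows with device=VU7, device_grp=HH6 and metric=load_avg: reading values are 47, -8.7, 98.7.
3 rows match — count = 3.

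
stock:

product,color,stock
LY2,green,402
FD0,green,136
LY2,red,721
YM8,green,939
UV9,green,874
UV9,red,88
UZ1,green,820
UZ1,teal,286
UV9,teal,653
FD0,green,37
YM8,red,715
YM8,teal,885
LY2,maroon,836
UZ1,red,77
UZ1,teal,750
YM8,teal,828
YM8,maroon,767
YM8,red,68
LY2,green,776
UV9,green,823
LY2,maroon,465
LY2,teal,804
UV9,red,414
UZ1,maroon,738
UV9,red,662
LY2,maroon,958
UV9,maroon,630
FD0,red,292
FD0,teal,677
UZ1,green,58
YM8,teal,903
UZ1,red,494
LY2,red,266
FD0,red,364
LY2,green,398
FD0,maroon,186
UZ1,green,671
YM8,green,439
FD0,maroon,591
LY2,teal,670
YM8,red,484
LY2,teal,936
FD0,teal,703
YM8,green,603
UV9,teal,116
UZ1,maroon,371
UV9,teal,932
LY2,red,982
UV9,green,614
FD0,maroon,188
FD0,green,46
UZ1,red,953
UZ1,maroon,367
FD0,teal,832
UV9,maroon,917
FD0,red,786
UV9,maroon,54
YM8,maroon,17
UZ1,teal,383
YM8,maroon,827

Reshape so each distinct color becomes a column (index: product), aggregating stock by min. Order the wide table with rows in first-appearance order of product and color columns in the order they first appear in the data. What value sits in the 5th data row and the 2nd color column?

77

With rows in first-appearance order of product, row 5 is product=UZ1. color columns in first-appearance order: green, red, teal, maroon; column 2 is red.
Long rows with product=UZ1, color=red: min(77, 494, 953) = 77.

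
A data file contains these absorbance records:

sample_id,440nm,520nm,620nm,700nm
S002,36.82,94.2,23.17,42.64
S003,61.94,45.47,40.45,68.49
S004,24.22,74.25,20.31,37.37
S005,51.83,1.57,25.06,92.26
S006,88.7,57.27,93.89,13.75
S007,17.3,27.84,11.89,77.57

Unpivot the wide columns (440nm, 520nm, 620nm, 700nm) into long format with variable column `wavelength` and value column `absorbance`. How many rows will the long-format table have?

24

6 sample_id values × 4 melted columns = 24 rows.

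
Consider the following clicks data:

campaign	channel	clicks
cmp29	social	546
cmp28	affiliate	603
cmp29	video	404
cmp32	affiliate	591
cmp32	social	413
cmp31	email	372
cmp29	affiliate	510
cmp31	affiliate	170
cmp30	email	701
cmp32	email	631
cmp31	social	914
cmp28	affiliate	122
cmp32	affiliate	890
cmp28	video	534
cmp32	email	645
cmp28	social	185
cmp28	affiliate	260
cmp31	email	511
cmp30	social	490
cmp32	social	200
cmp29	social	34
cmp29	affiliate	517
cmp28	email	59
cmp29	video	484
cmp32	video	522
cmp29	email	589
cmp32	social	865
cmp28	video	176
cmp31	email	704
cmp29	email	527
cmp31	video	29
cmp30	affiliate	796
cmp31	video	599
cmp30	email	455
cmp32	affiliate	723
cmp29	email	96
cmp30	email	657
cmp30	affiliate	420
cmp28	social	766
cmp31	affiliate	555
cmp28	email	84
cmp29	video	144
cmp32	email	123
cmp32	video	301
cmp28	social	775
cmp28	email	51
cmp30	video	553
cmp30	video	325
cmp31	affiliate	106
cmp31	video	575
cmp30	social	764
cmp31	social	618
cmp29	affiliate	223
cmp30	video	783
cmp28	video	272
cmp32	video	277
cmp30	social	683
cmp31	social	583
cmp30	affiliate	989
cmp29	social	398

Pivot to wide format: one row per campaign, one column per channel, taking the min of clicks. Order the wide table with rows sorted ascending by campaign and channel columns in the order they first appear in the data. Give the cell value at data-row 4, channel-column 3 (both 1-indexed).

29

With rows sorted ascending by campaign, row 4 is campaign=cmp31. channel columns in first-appearance order: social, affiliate, video, email; column 3 is video.
Long rows with campaign=cmp31, channel=video: min(29, 599, 575) = 29.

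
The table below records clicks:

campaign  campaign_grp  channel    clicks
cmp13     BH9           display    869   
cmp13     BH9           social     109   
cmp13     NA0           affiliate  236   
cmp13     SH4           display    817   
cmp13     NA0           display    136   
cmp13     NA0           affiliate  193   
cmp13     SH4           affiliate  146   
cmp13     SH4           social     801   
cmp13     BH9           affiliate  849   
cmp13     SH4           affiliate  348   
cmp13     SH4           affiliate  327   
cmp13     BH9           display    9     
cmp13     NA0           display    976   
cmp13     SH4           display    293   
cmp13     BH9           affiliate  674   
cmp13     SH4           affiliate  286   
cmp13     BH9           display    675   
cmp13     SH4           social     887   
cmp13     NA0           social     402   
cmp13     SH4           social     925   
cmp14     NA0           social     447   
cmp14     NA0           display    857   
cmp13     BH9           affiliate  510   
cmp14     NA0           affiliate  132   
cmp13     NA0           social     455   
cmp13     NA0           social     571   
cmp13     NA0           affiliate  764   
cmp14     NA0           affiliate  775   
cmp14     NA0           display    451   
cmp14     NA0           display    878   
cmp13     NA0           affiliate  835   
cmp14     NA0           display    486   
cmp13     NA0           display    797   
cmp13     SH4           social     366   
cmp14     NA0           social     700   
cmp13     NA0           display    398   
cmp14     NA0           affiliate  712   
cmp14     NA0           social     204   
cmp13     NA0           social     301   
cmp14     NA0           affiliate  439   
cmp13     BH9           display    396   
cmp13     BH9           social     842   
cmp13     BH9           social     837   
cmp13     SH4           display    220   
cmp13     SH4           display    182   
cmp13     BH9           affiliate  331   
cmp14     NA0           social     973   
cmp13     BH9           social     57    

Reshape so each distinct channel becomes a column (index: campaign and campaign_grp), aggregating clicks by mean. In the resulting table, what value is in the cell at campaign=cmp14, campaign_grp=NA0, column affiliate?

Rows with campaign=cmp14, campaign_grp=NA0 and channel=affiliate: clicks values are 132, 775, 712, 439.
(132 + 775 + 712 + 439) / 4 = 514.50.

514.50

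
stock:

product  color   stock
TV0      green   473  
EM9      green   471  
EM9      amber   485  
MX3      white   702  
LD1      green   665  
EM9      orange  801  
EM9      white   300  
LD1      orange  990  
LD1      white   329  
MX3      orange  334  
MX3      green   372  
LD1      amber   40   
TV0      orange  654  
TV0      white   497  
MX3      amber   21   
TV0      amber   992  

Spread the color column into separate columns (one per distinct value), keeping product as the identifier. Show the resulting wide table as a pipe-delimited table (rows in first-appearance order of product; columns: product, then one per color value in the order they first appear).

Columns: product plus the 4 distinct color values (green, amber, white, orange).
For example, row TV0 column green takes stock=473 from the long row (TV0, green).

| product | green | amber | white | orange |
| TV0 | 473 | 992 | 497 | 654 |
| EM9 | 471 | 485 | 300 | 801 |
| MX3 | 372 | 21 | 702 | 334 |
| LD1 | 665 | 40 | 329 | 990 |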